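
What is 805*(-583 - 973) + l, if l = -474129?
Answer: -1726709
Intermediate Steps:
805*(-583 - 973) + l = 805*(-583 - 973) - 474129 = 805*(-1556) - 474129 = -1252580 - 474129 = -1726709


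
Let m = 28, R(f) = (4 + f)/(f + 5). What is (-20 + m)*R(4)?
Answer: 64/9 ≈ 7.1111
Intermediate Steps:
R(f) = (4 + f)/(5 + f)
(-20 + m)*R(4) = (-20 + 28)*((4 + 4)/(5 + 4)) = 8*(8/9) = 64/9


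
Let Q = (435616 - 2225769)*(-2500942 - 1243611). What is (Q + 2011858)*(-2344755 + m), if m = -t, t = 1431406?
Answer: -25312833674303945187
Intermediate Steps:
m = -1431406 (m = -1*1431406 = -1431406)
Q = 6703322786609 (Q = -1790153*(-3744553) = 6703322786609)
(Q + 2011858)*(-2344755 + m) = (6703322786609 + 2011858)*(-2344755 - 1431406) = 6703324798467*(-3776161) = -25312833674303945187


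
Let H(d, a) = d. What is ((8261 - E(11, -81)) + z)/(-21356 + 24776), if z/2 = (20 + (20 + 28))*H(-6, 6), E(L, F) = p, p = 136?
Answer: 7309/3420 ≈ 2.1371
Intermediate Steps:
E(L, F) = 136
z = -816 (z = 2*((20 + (20 + 28))*(-6)) = 2*((20 + 48)*(-6)) = 2*(68*(-6)) = 2*(-408) = -816)
((8261 - E(11, -81)) + z)/(-21356 + 24776) = ((8261 - 1*136) - 816)/(-21356 + 24776) = ((8261 - 136) - 816)/3420 = (8125 - 816)*(1/3420) = 7309*(1/3420) = 7309/3420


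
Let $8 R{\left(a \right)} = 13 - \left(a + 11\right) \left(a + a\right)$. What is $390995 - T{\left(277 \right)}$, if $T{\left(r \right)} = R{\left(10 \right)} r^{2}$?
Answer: $\frac{34356663}{8} \approx 4.2946 \cdot 10^{6}$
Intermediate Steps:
$R{\left(a \right)} = \frac{13}{8} - \frac{a \left(11 + a\right)}{4}$ ($R{\left(a \right)} = \frac{13 - \left(a + 11\right) \left(a + a\right)}{8} = \frac{13 - \left(11 + a\right) 2 a}{8} = \frac{13 - 2 a \left(11 + a\right)}{8} = \frac{13}{8} - \frac{a \left(11 + a\right)}{4}$)
$T{\left(r \right)} = - \frac{407 r^{2}}{8}$ ($T{\left(r \right)} = \left(\frac{13}{8} - \frac{55}{2} - \frac{10^{2}}{4}\right) r^{2} = \left(\frac{13}{8} - \frac{55}{2} - 25\right) r^{2} = - \frac{407 r^{2}}{8}$)
$390995 - T{\left(277 \right)} = 390995 - - \frac{407 \cdot 277^{2}}{8} = 390995 - \left(- \frac{407}{8}\right) 76729 = 390995 - - \frac{31228703}{8} = 390995 + \frac{31228703}{8} = \frac{34356663}{8}$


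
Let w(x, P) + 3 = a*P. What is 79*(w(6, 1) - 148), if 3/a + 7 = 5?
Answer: -24095/2 ≈ -12048.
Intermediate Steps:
a = -3/2 (a = 3/(-7 + 5) = 3/(-2) = 3*(-1/2) = -3/2 ≈ -1.5000)
w(x, P) = -3 - 3*P/2
79*(w(6, 1) - 148) = 79*((-3 - 3/2*1) - 148) = 79*((-3 - 3/2) - 148) = 79*(-9/2 - 148) = 79*(-305/2) = -24095/2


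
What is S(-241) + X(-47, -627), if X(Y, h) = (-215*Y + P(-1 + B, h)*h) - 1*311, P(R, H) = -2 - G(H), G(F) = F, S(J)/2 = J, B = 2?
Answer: -382563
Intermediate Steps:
S(J) = 2*J
P(R, H) = -2 - H
X(Y, h) = -311 - 215*Y + h*(-2 - h) (X(Y, h) = (-215*Y + (-2 - h)*h) - 1*311 = (-215*Y + h*(-2 - h)) - 311 = -311 - 215*Y + h*(-2 - h))
S(-241) + X(-47, -627) = 2*(-241) + (-311 - 215*(-47) - 1*(-627)*(2 - 627)) = -482 + (-311 + 10105 - 1*(-627)*(-625)) = -482 + (-311 + 10105 - 391875) = -482 - 382081 = -382563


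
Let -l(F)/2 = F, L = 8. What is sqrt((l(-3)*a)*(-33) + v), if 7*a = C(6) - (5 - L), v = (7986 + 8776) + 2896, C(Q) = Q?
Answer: 4*sqrt(59423)/7 ≈ 139.30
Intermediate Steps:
l(F) = -2*F
v = 19658 (v = 16762 + 2896 = 19658)
a = 9/7 (a = (6 - (5 - 1*8))/7 = (6 - (5 - 8))/7 = (6 - 1*(-3))/7 = (6 + 3)/7 = (1/7)*9 = 9/7 ≈ 1.2857)
sqrt((l(-3)*a)*(-33) + v) = sqrt((-2*(-3)*(9/7))*(-33) + 19658) = sqrt((6*(9/7))*(-33) + 19658) = sqrt((54/7)*(-33) + 19658) = sqrt(-1782/7 + 19658) = sqrt(135824/7) = 4*sqrt(59423)/7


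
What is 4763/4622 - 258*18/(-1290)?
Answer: 107011/23110 ≈ 4.6305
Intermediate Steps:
4763/4622 - 258*18/(-1290) = 4763*(1/4622) - 4644*(-1/1290) = 4763/4622 + 18/5 = 107011/23110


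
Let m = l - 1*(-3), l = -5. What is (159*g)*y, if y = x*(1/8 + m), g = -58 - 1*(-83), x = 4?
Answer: -59625/2 ≈ -29813.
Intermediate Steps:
m = -2 (m = -5 - 1*(-3) = -5 + 3 = -2)
g = 25 (g = -58 + 83 = 25)
y = -15/2 (y = 4*(1/8 - 2) = 4*(⅛ - 2) = 4*(-15/8) = -15/2 ≈ -7.5000)
(159*g)*y = (159*25)*(-15/2) = 3975*(-15/2) = -59625/2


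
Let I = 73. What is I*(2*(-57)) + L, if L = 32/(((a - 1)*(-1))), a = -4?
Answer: -41578/5 ≈ -8315.6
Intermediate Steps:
L = 32/5 (L = 32/(((-4 - 1)*(-1))) = 32/((-5*(-1))) = 32/5 ≈ 6.4000)
I*(2*(-57)) + L = 73*(2*(-57)) + 32/5 = 73*(-114) + 32/5 = -8322 + 32/5 = -41578/5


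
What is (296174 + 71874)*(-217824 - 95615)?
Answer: -115360597072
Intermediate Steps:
(296174 + 71874)*(-217824 - 95615) = 368048*(-313439) = -115360597072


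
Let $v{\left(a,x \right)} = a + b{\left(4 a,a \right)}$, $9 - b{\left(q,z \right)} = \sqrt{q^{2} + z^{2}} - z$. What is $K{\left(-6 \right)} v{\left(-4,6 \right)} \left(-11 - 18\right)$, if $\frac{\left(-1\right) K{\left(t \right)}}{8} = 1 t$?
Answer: $-1392 + 5568 \sqrt{17} \approx 21565.0$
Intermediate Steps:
$b{\left(q,z \right)} = 9 + z - \sqrt{q^{2} + z^{2}}$ ($b{\left(q,z \right)} = 9 - \left(\sqrt{q^{2} + z^{2}} - z\right) = 9 + \left(z - \sqrt{q^{2} + z^{2}}\right) = 9 + z - \sqrt{q^{2} + z^{2}}$)
$v{\left(a,x \right)} = 9 + 2 a - \sqrt{17} \sqrt{a^{2}}$ ($v{\left(a,x \right)} = a + \left(9 + a - \sqrt{\left(4 a\right)^{2} + a^{2}}\right) = a + \left(9 + a - \sqrt{16 a^{2} + a^{2}}\right) = a + \left(9 + a - \sqrt{17 a^{2}}\right) = a + \left(9 + a - \sqrt{17} \sqrt{a^{2}}\right) = 9 + 2 a - \sqrt{17} \sqrt{a^{2}}$)
$K{\left(t \right)} = - 8 t$ ($K{\left(t \right)} = - 8 \cdot 1 t = - 8 t$)
$K{\left(-6 \right)} v{\left(-4,6 \right)} \left(-11 - 18\right) = \left(-8\right) \left(-6\right) \left(9 + 2 \left(-4\right) - \sqrt{17} \sqrt{\left(-4\right)^{2}}\right) \left(-11 - 18\right) = 48 \left(9 - 8 - \sqrt{17} \sqrt{16}\right) \left(-29\right) = 48 \left(9 - 8 - \sqrt{17} \cdot 4\right) \left(-29\right) = 48 \left(9 - 8 - 4 \sqrt{17}\right) \left(-29\right) = 48 \left(1 - 4 \sqrt{17}\right) \left(-29\right) = \left(48 - 192 \sqrt{17}\right) \left(-29\right) = -1392 + 5568 \sqrt{17}$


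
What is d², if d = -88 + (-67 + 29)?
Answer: 15876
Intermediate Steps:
d = -126 (d = -88 - 38 = -126)
d² = (-126)² = 15876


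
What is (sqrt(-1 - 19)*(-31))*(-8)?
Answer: 496*I*sqrt(5) ≈ 1109.1*I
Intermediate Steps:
(sqrt(-1 - 19)*(-31))*(-8) = (sqrt(-20)*(-31))*(-8) = ((2*I*sqrt(5))*(-31))*(-8) = -62*I*sqrt(5)*(-8) = 496*I*sqrt(5)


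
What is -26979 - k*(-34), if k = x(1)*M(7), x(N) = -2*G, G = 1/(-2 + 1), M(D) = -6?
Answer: -27387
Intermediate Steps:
G = -1 (G = 1/(-1) = -1)
x(N) = 2 (x(N) = -2*(-1) = 2)
k = -12 (k = 2*(-6) = -12)
-26979 - k*(-34) = -26979 - (-12)*(-34) = -26979 - 1*408 = -26979 - 408 = -27387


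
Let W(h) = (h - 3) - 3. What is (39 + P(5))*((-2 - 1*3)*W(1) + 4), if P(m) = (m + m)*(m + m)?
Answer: 4031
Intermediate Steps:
W(h) = -6 + h (W(h) = (-3 + h) - 3 = -6 + h)
P(m) = 4*m² (P(m) = (2*m)*(2*m) = 4*m²)
(39 + P(5))*((-2 - 1*3)*W(1) + 4) = (39 + 4*5²)*((-2 - 1*3)*(-6 + 1) + 4) = (39 + 4*25)*((-2 - 3)*(-5) + 4) = (39 + 100)*(-5*(-5) + 4) = 139*(25 + 4) = 139*29 = 4031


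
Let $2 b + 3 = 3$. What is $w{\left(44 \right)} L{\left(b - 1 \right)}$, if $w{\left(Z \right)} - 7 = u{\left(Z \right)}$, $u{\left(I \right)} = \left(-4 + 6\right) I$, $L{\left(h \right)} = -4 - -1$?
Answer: $-285$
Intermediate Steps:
$b = 0$ ($b = - \frac{3}{2} + \frac{1}{2} \cdot 3 = - \frac{3}{2} + \frac{3}{2} = 0$)
$L{\left(h \right)} = -3$ ($L{\left(h \right)} = -4 + 1 = -3$)
$u{\left(I \right)} = 2 I$
$w{\left(Z \right)} = 7 + 2 Z$
$w{\left(44 \right)} L{\left(b - 1 \right)} = \left(7 + 2 \cdot 44\right) \left(-3\right) = \left(7 + 88\right) \left(-3\right) = 95 \left(-3\right) = -285$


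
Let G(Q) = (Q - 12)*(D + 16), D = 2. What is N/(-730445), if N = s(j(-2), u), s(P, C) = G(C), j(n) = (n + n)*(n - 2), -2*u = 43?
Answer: 603/730445 ≈ 0.00082552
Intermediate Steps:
u = -43/2 (u = -½*43 = -43/2 ≈ -21.500)
j(n) = 2*n*(-2 + n) (j(n) = (2*n)*(-2 + n) = 2*n*(-2 + n))
G(Q) = -216 + 18*Q (G(Q) = (Q - 12)*(2 + 16) = (-12 + Q)*18 = -216 + 18*Q)
s(P, C) = -216 + 18*C
N = -603 (N = -216 + 18*(-43/2) = -216 - 387 = -603)
N/(-730445) = -603/(-730445) = -603*(-1/730445) = 603/730445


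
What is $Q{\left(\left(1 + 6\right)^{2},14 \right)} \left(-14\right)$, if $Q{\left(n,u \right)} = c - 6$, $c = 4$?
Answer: $28$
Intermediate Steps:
$Q{\left(n,u \right)} = -2$ ($Q{\left(n,u \right)} = 4 - 6 = -2$)
$Q{\left(\left(1 + 6\right)^{2},14 \right)} \left(-14\right) = \left(-2\right) \left(-14\right) = 28$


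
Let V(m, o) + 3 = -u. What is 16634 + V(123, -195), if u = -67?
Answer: 16698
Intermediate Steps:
V(m, o) = 64 (V(m, o) = -3 - 1*(-67) = -3 + 67 = 64)
16634 + V(123, -195) = 16634 + 64 = 16698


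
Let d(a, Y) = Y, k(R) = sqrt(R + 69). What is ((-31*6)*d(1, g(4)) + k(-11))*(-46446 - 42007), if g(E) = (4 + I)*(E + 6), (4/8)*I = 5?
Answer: 2303316120 - 88453*sqrt(58) ≈ 2.3026e+9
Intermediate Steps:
I = 10 (I = 2*5 = 10)
g(E) = 84 + 14*E (g(E) = (4 + 10)*(E + 6) = 14*(6 + E) = 84 + 14*E)
k(R) = sqrt(69 + R)
((-31*6)*d(1, g(4)) + k(-11))*(-46446 - 42007) = ((-31*6)*(84 + 14*4) + sqrt(69 - 11))*(-46446 - 42007) = (-186*(84 + 56) + sqrt(58))*(-88453) = (-186*140 + sqrt(58))*(-88453) = (-26040 + sqrt(58))*(-88453) = 2303316120 - 88453*sqrt(58)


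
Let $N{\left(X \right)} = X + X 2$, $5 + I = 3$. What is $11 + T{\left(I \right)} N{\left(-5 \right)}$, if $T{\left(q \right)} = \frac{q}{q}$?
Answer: $-4$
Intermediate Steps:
$I = -2$ ($I = -5 + 3 = -2$)
$T{\left(q \right)} = 1$
$N{\left(X \right)} = 3 X$ ($N{\left(X \right)} = X + 2 X = 3 X$)
$11 + T{\left(I \right)} N{\left(-5 \right)} = 11 + 1 \cdot 3 \left(-5\right) = 11 + 1 \left(-15\right) = 11 - 15 = -4$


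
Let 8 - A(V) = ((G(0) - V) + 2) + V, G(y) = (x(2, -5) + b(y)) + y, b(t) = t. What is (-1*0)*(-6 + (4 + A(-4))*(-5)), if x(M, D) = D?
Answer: 0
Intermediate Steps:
G(y) = -5 + 2*y (G(y) = (-5 + y) + y = -5 + 2*y)
A(V) = 11 (A(V) = 8 - ((((-5 + 2*0) - V) + 2) + V) = 8 - ((((-5 + 0) - V) + 2) + V) = 8 - (((-5 - V) + 2) + V) = 8 - ((-3 - V) + V) = 8 - 1*(-3) = 8 + 3 = 11)
(-1*0)*(-6 + (4 + A(-4))*(-5)) = (-1*0)*(-6 + (4 + 11)*(-5)) = 0*(-6 + 15*(-5)) = 0*(-6 - 75) = 0*(-81) = 0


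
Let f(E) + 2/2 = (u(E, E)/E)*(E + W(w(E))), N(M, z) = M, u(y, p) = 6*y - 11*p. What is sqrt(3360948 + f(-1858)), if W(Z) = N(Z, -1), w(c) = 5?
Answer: 6*sqrt(93617) ≈ 1835.8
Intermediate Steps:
u(y, p) = -11*p + 6*y
W(Z) = Z
f(E) = -26 - 5*E (f(E) = -1 + ((-11*E + 6*E)/E)*(E + 5) = -1 + ((-5*E)/E)*(5 + E) = -1 - 5*(5 + E) = -1 + (-25 - 5*E) = -26 - 5*E)
sqrt(3360948 + f(-1858)) = sqrt(3360948 + (-26 - 5*(-1858))) = sqrt(3360948 + (-26 + 9290)) = sqrt(3360948 + 9264) = sqrt(3370212) = 6*sqrt(93617)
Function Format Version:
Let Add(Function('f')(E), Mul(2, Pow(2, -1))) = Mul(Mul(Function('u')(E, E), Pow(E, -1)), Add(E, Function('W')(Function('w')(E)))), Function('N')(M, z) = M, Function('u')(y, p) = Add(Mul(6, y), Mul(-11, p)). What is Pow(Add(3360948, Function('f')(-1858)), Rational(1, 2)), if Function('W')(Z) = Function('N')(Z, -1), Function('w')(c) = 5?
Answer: Mul(6, Pow(93617, Rational(1, 2))) ≈ 1835.8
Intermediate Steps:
Function('u')(y, p) = Add(Mul(-11, p), Mul(6, y))
Function('W')(Z) = Z
Function('f')(E) = Add(-26, Mul(-5, E)) (Function('f')(E) = Add(-1, Mul(Mul(Add(Mul(-11, E), Mul(6, E)), Pow(E, -1)), Add(E, 5))) = Add(-1, Mul(Mul(Mul(-5, E), Pow(E, -1)), Add(5, E))) = Add(-1, Mul(-5, Add(5, E))) = Add(-1, Add(-25, Mul(-5, E))) = Add(-26, Mul(-5, E)))
Pow(Add(3360948, Function('f')(-1858)), Rational(1, 2)) = Pow(Add(3360948, Add(-26, Mul(-5, -1858))), Rational(1, 2)) = Pow(Add(3360948, Add(-26, 9290)), Rational(1, 2)) = Pow(Add(3360948, 9264), Rational(1, 2)) = Pow(3370212, Rational(1, 2)) = Mul(6, Pow(93617, Rational(1, 2)))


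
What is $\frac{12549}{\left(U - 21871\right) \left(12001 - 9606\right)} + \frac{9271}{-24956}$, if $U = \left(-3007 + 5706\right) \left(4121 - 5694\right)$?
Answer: $- \frac{15792301732959}{42510126141460} \approx -0.3715$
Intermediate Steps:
$U = -4245527$ ($U = 2699 \left(-1573\right) = -4245527$)
$\frac{12549}{\left(U - 21871\right) \left(12001 - 9606\right)} + \frac{9271}{-24956} = \frac{12549}{\left(-4245527 - 21871\right) \left(12001 - 9606\right)} + \frac{9271}{-24956} = \frac{12549}{\left(-4267398\right) 2395} + 9271 \left(- \frac{1}{24956}\right) = \frac{12549}{-10220418210} - \frac{9271}{24956} = 12549 \left(- \frac{1}{10220418210}\right) - \frac{9271}{24956} = - \frac{4183}{3406806070} - \frac{9271}{24956} = - \frac{15792301732959}{42510126141460}$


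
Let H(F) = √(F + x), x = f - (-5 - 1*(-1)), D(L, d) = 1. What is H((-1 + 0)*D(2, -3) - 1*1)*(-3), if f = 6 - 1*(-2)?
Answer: -3*√10 ≈ -9.4868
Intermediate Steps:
f = 8 (f = 6 + 2 = 8)
x = 12 (x = 8 - (-5 - 1*(-1)) = 8 - (-5 + 1) = 8 - 1*(-4) = 8 + 4 = 12)
H(F) = √(12 + F) (H(F) = √(F + 12) = √(12 + F))
H((-1 + 0)*D(2, -3) - 1*1)*(-3) = √(12 + ((-1 + 0)*1 - 1*1))*(-3) = √(12 + (-1*1 - 1))*(-3) = √(12 + (-1 - 1))*(-3) = √(12 - 2)*(-3) = √10*(-3) = -3*√10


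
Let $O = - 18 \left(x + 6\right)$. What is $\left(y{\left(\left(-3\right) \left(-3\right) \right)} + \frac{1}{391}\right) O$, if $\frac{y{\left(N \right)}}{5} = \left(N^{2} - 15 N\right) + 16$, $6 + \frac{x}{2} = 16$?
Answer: $\frac{34767252}{391} \approx 88919.0$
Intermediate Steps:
$x = 20$ ($x = -12 + 2 \cdot 16 = -12 + 32 = 20$)
$y{\left(N \right)} = 80 - 75 N + 5 N^{2}$ ($y{\left(N \right)} = 5 \left(\left(N^{2} - 15 N\right) + 16\right) = 5 \left(16 + N^{2} - 15 N\right) = 80 - 75 N + 5 N^{2}$)
$O = -468$ ($O = - 18 \left(20 + 6\right) = \left(-18\right) 26 = -468$)
$\left(y{\left(\left(-3\right) \left(-3\right) \right)} + \frac{1}{391}\right) O = \left(\left(80 - 75 \left(\left(-3\right) \left(-3\right)\right) + 5 \left(\left(-3\right) \left(-3\right)\right)^{2}\right) + \frac{1}{391}\right) \left(-468\right) = \left(\left(80 - 675 + 5 \cdot 9^{2}\right) + \frac{1}{391}\right) \left(-468\right) = \left(\left(80 - 675 + 5 \cdot 81\right) + \frac{1}{391}\right) \left(-468\right) = \left(\left(80 - 675 + 405\right) + \frac{1}{391}\right) \left(-468\right) = \left(-190 + \frac{1}{391}\right) \left(-468\right) = \left(- \frac{74289}{391}\right) \left(-468\right) = \frac{34767252}{391}$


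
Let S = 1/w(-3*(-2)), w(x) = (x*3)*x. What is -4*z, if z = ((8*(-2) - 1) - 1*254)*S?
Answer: 271/27 ≈ 10.037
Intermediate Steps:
w(x) = 3*x² (w(x) = (3*x)*x = 3*x²)
S = 1/108 (S = 1/(3*(-3*(-2))²) = 1/(3*6²) = 1/(3*36) = 1/108 ≈ 0.0092593)
z = -271/108 (z = ((8*(-2) - 1) - 1*254)*(1/108) = ((-16 - 1) - 254)*(1/108) = (-17 - 254)*(1/108) = -271*1/108 = -271/108 ≈ -2.5093)
-4*z = -4*(-271/108) = 271/27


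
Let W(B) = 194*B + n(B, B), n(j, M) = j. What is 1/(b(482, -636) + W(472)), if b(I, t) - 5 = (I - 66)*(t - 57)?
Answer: -1/196243 ≈ -5.0957e-6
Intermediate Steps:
b(I, t) = 5 + (-66 + I)*(-57 + t) (b(I, t) = 5 + (I - 66)*(t - 57) = 5 + (-66 + I)*(-57 + t))
W(B) = 195*B (W(B) = 194*B + B = 195*B)
1/(b(482, -636) + W(472)) = 1/((3767 - 66*(-636) - 57*482 + 482*(-636)) + 195*472) = 1/((3767 + 41976 - 27474 - 306552) + 92040) = 1/(-288283 + 92040) = 1/(-196243) = -1/196243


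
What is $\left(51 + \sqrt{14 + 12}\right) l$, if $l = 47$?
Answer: $2397 + 47 \sqrt{26} \approx 2636.7$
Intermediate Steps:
$\left(51 + \sqrt{14 + 12}\right) l = \left(51 + \sqrt{14 + 12}\right) 47 = \left(51 + \sqrt{26}\right) 47 = 2397 + 47 \sqrt{26}$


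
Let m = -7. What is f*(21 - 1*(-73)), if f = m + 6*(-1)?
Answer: -1222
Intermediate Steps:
f = -13 (f = -7 + 6*(-1) = -7 - 6 = -13)
f*(21 - 1*(-73)) = -13*(21 - 1*(-73)) = -13*(21 + 73) = -13*94 = -1222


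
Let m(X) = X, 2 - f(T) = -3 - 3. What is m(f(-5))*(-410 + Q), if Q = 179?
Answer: -1848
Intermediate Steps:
f(T) = 8 (f(T) = 2 - (-3 - 3) = 2 - 1*(-6) = 2 + 6 = 8)
m(f(-5))*(-410 + Q) = 8*(-410 + 179) = 8*(-231) = -1848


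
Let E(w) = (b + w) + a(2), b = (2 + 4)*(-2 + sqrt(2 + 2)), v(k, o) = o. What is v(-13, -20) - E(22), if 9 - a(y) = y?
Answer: -49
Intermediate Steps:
a(y) = 9 - y
b = 0 (b = 6*(-2 + sqrt(4)) = 6*(-2 + 2) = 6*0 = 0)
E(w) = 7 + w (E(w) = (0 + w) + (9 - 1*2) = w + (9 - 2) = w + 7 = 7 + w)
v(-13, -20) - E(22) = -20 - (7 + 22) = -20 - 1*29 = -20 - 29 = -49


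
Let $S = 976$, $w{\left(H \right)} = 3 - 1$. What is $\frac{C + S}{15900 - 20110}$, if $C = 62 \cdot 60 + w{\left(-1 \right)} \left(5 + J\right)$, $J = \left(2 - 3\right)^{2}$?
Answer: $- \frac{2354}{2105} \approx -1.1183$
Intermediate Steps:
$w{\left(H \right)} = 2$
$J = 1$ ($J = \left(-1\right)^{2} = 1$)
$C = 3732$ ($C = 62 \cdot 60 + 2 \left(5 + 1\right) = 3720 + 2 \cdot 6 = 3720 + 12 = 3732$)
$\frac{C + S}{15900 - 20110} = \frac{3732 + 976}{15900 - 20110} = \frac{4708}{-4210} = 4708 \left(- \frac{1}{4210}\right) = - \frac{2354}{2105}$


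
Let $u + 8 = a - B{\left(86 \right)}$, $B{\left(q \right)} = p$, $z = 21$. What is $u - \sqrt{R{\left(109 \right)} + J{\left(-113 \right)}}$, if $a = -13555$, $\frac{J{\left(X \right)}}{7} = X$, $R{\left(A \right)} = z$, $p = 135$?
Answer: $-13698 - i \sqrt{770} \approx -13698.0 - 27.749 i$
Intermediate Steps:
$R{\left(A \right)} = 21$
$B{\left(q \right)} = 135$
$J{\left(X \right)} = 7 X$
$u = -13698$ ($u = -8 - 13690 = -13698$)
$u - \sqrt{R{\left(109 \right)} + J{\left(-113 \right)}} = -13698 - \sqrt{21 + 7 \left(-113\right)} = -13698 - \sqrt{21 - 791} = -13698 - \sqrt{-770} = -13698 - i \sqrt{770}$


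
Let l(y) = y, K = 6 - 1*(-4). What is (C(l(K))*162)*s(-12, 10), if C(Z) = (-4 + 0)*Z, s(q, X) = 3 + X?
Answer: -84240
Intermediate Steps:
K = 10 (K = 6 + 4 = 10)
C(Z) = -4*Z
(C(l(K))*162)*s(-12, 10) = (-4*10*162)*(3 + 10) = -40*162*13 = -6480*13 = -84240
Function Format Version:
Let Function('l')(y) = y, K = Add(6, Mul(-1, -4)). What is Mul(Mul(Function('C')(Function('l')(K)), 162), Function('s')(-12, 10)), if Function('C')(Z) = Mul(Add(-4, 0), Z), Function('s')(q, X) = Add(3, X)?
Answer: -84240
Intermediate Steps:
K = 10 (K = Add(6, 4) = 10)
Function('C')(Z) = Mul(-4, Z)
Mul(Mul(Function('C')(Function('l')(K)), 162), Function('s')(-12, 10)) = Mul(Mul(Mul(-4, 10), 162), Add(3, 10)) = Mul(Mul(-40, 162), 13) = Mul(-6480, 13) = -84240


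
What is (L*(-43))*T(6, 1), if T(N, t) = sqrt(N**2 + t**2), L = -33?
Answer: 1419*sqrt(37) ≈ 8631.4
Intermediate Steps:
(L*(-43))*T(6, 1) = (-33*(-43))*sqrt(6**2 + 1**2) = 1419*sqrt(36 + 1) = 1419*sqrt(37)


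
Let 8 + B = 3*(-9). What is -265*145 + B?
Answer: -38460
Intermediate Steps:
B = -35 (B = -8 + 3*(-9) = -8 - 27 = -35)
-265*145 + B = -265*145 - 35 = -38425 - 35 = -38460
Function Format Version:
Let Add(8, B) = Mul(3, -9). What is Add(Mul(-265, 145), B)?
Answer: -38460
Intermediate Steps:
B = -35 (B = Add(-8, Mul(3, -9)) = Add(-8, -27) = -35)
Add(Mul(-265, 145), B) = Add(Mul(-265, 145), -35) = Add(-38425, -35) = -38460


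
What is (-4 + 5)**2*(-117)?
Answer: -117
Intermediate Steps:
(-4 + 5)**2*(-117) = 1**2*(-117) = 1*(-117) = -117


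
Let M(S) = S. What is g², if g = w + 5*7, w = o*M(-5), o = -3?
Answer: 2500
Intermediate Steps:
w = 15 (w = -3*(-5) = 15)
g = 50 (g = 15 + 5*7 = 15 + 35 = 50)
g² = 50² = 2500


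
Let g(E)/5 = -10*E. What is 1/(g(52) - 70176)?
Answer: -1/72776 ≈ -1.3741e-5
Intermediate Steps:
g(E) = -50*E (g(E) = 5*(-10*E) = -50*E)
1/(g(52) - 70176) = 1/(-50*52 - 70176) = 1/(-2600 - 70176) = 1/(-72776) = -1/72776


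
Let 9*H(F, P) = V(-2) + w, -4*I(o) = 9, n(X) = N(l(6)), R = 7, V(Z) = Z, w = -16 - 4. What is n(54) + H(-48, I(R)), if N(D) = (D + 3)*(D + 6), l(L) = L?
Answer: 950/9 ≈ 105.56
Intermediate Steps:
w = -20
N(D) = (3 + D)*(6 + D)
n(X) = 108 (n(X) = 18 + 6² + 9*6 = 18 + 36 + 54 = 108)
I(o) = -9/4 (I(o) = -¼*9 = -9/4)
H(F, P) = -22/9 (H(F, P) = (-2 - 20)/9 = (⅑)*(-22) = -22/9)
n(54) + H(-48, I(R)) = 108 - 22/9 = 950/9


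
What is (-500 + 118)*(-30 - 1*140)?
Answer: 64940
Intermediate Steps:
(-500 + 118)*(-30 - 1*140) = -382*(-30 - 140) = -382*(-170) = 64940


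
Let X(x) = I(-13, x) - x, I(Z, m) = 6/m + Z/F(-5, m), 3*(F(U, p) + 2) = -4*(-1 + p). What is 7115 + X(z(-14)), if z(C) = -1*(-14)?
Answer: 2883453/406 ≈ 7102.1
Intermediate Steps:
z(C) = 14
F(U, p) = -⅔ - 4*p/3 (F(U, p) = -2 + (-4*(-1 + p))/3 = -2 + (4 - 4*p)/3 = -2 + (4/3 - 4*p/3) = -⅔ - 4*p/3)
I(Z, m) = 6/m + Z/(-⅔ - 4*m/3)
X(x) = -x + 3*(4 + 21*x)/(2*x*(1 + 2*x)) (X(x) = 3*(4 + 8*x - 1*(-13)*x)/(2*x*(1 + 2*x)) - x = 3*(4 + 8*x + 13*x)/(2*x*(1 + 2*x)) - x = 3*(4 + 21*x)/(2*x*(1 + 2*x)) - x = -x + 3*(4 + 21*x)/(2*x*(1 + 2*x)))
7115 + X(z(-14)) = 7115 + (6 - 1*14² - 2*14³ + (63/2)*14)/(14*(1 + 2*14)) = 7115 + (6 - 1*196 - 2*2744 + 441)/(14*(1 + 28)) = 7115 + (1/14)*(6 - 196 - 5488 + 441)/29 = 7115 + (1/14)*(1/29)*(-5237) = 7115 - 5237/406 = 2883453/406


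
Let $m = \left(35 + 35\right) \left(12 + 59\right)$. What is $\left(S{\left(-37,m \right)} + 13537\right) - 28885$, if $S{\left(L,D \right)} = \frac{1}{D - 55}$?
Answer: $- \frac{75435419}{4915} \approx -15348.0$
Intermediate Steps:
$m = 4970$ ($m = 70 \cdot 71 = 4970$)
$S{\left(L,D \right)} = \frac{1}{-55 + D}$ ($S{\left(L,D \right)} = \frac{1}{D - 55} = \frac{1}{-55 + D}$)
$\left(S{\left(-37,m \right)} + 13537\right) - 28885 = \left(\frac{1}{-55 + 4970} + 13537\right) - 28885 = \left(\frac{1}{4915} + 13537\right) - 28885 = \frac{66534356}{4915} - 28885 = - \frac{75435419}{4915}$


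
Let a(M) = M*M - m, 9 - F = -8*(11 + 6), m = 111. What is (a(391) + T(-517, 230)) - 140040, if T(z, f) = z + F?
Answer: 12358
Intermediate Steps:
F = 145 (F = 9 - (-8)*(11 + 6) = 9 - (-8)*17 = 9 - 1*(-136) = 9 + 136 = 145)
T(z, f) = 145 + z (T(z, f) = z + 145 = 145 + z)
a(M) = -111 + M² (a(M) = M*M - 1*111 = M² - 111 = -111 + M²)
(a(391) + T(-517, 230)) - 140040 = ((-111 + 391²) + (145 - 517)) - 140040 = ((-111 + 152881) - 372) - 140040 = (152770 - 372) - 140040 = 152398 - 140040 = 12358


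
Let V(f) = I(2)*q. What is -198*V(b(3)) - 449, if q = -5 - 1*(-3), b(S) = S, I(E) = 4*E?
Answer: 2719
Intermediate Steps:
q = -2 (q = -5 + 3 = -2)
V(f) = -16 (V(f) = (4*2)*(-2) = 8*(-2) = -16)
-198*V(b(3)) - 449 = -198*(-16) - 449 = 3168 - 449 = 2719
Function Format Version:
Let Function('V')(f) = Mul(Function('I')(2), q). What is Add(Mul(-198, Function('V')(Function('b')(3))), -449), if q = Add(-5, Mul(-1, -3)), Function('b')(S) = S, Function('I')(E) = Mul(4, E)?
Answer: 2719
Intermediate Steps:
q = -2 (q = Add(-5, 3) = -2)
Function('V')(f) = -16 (Function('V')(f) = Mul(Mul(4, 2), -2) = Mul(8, -2) = -16)
Add(Mul(-198, Function('V')(Function('b')(3))), -449) = Add(Mul(-198, -16), -449) = Add(3168, -449) = 2719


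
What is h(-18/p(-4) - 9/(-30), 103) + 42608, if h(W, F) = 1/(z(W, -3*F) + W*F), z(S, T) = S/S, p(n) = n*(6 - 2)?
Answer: 251855928/5911 ≈ 42608.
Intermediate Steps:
p(n) = 4*n (p(n) = n*4 = 4*n)
z(S, T) = 1
h(W, F) = 1/(1 + F*W) (h(W, F) = 1/(1 + W*F) = 1/(1 + F*W))
h(-18/p(-4) - 9/(-30), 103) + 42608 = 1/(1 + 103*(-18/(4*(-4)) - 9/(-30))) + 42608 = 1/(1 + 103*(-18/(-16) - 9*(-1/30))) + 42608 = 1/(1 + 103*(-18*(-1/16) + 3/10)) + 42608 = 1/(1 + 103*(9/8 + 3/10)) + 42608 = 1/(1 + 103*(57/40)) + 42608 = 1/(1 + 5871/40) + 42608 = 1/(5911/40) + 42608 = 40/5911 + 42608 = 251855928/5911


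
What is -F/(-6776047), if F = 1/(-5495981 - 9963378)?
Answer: -1/104753343173873 ≈ -9.5462e-15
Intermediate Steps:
F = -1/15459359 (F = 1/(-15459359) = -1/15459359 ≈ -6.4686e-8)
-F/(-6776047) = -(-1)/(15459359*(-6776047)) = -(-1)*(-1)/(15459359*6776047) = -1*1/104753343173873 = -1/104753343173873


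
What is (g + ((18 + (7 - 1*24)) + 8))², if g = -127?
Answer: 13924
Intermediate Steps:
(g + ((18 + (7 - 1*24)) + 8))² = (-127 + ((18 + (7 - 1*24)) + 8))² = (-127 + ((18 + (7 - 24)) + 8))² = (-127 + ((18 - 17) + 8))² = (-127 + (1 + 8))² = (-127 + 9)² = (-118)² = 13924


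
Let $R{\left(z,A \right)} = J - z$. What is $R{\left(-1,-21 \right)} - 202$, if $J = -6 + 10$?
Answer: $-197$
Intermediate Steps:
$J = 4$
$R{\left(z,A \right)} = 4 - z$
$R{\left(-1,-21 \right)} - 202 = \left(4 - -1\right) - 202 = \left(4 + 1\right) - 202 = 5 - 202 = -197$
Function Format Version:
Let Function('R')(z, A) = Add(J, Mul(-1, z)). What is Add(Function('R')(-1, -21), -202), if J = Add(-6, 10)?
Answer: -197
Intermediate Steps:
J = 4
Function('R')(z, A) = Add(4, Mul(-1, z))
Add(Function('R')(-1, -21), -202) = Add(Add(4, Mul(-1, -1)), -202) = Add(Add(4, 1), -202) = Add(5, -202) = -197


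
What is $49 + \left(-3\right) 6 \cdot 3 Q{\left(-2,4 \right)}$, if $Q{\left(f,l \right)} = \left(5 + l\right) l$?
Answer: $-1895$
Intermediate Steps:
$Q{\left(f,l \right)} = l \left(5 + l\right)$
$49 + \left(-3\right) 6 \cdot 3 Q{\left(-2,4 \right)} = 49 + \left(-3\right) 6 \cdot 3 \cdot 4 \left(5 + 4\right) = 49 + \left(-18\right) 3 \cdot 4 \cdot 9 = 49 - 1944 = -1895$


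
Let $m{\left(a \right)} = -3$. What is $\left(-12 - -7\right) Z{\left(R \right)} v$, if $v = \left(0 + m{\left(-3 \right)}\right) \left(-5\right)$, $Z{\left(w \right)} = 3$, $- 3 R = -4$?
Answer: $-225$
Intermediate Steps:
$R = \frac{4}{3}$ ($R = \left(- \frac{1}{3}\right) \left(-4\right) = \frac{4}{3} \approx 1.3333$)
$v = 15$ ($v = \left(0 - 3\right) \left(-5\right) = \left(-3\right) \left(-5\right) = 15$)
$\left(-12 - -7\right) Z{\left(R \right)} v = \left(-12 - -7\right) 3 \cdot 15 = \left(-12 + 7\right) 3 \cdot 15 = \left(-5\right) 3 \cdot 15 = \left(-15\right) 15 = -225$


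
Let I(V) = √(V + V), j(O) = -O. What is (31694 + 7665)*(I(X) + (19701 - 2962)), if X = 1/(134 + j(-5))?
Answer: 658830301 + 39359*√278/139 ≈ 6.5884e+8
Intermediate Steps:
X = 1/139 (X = 1/(134 - 1*(-5)) = 1/(134 + 5) = 1/139 ≈ 0.0071942)
I(V) = √2*√V (I(V) = √(2*V) = √2*√V)
(31694 + 7665)*(I(X) + (19701 - 2962)) = (31694 + 7665)*(√2*√(1/139) + (19701 - 2962)) = 39359*(√2*(√139/139) + 16739) = 39359*(√278/139 + 16739) = 39359*(16739 + √278/139) = 658830301 + 39359*√278/139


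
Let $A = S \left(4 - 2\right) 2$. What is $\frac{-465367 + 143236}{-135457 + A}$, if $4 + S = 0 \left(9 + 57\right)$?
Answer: $\frac{322131}{135473} \approx 2.3778$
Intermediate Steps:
$S = -4$ ($S = -4 + 0 \left(9 + 57\right) = -4 + 0 \cdot 66 = -4 + 0 = -4$)
$A = -16$ ($A = - 4 \left(4 - 2\right) 2 = - 4 \cdot 2 \cdot 2 = \left(-4\right) 4 = -16$)
$\frac{-465367 + 143236}{-135457 + A} = \frac{-465367 + 143236}{-135457 - 16} = - \frac{322131}{-135473} = \left(-322131\right) \left(- \frac{1}{135473}\right) = \frac{322131}{135473}$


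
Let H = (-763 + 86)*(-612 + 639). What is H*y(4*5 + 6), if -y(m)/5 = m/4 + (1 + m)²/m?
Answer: 41036355/13 ≈ 3.1566e+6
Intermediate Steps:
y(m) = -5*m/4 - 5*(1 + m)²/m (y(m) = -5*(m/4 + (1 + m)²/m) = -5*m/4 - 5*(1 + m)²/m)
H = -18279 (H = -677*27 = -18279)
H*y(4*5 + 6) = -18279*(-10 - 5/(4*5 + 6) - 25*(4*5 + 6)/4) = -18279*(-10 - 5/(20 + 6) - 25*(20 + 6)/4) = -18279*(-10 - 5/26 - 25/4*26) = -18279*(-10 - 5*1/26 - 325/2) = -18279*(-10 - 5/26 - 325/2) = -18279*(-2245/13) = 41036355/13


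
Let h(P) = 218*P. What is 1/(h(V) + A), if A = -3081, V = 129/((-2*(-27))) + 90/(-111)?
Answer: -333/911414 ≈ -0.00036537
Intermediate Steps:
V = 1051/666 (V = 129/54 + 90*(-1/111) = 129*(1/54) - 30/37 = 43/18 - 30/37 = 1051/666 ≈ 1.5781)
1/(h(V) + A) = 1/(218*(1051/666) - 3081) = 1/(114559/333 - 3081) = 1/(-911414/333) = -333/911414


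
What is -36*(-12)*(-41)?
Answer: -17712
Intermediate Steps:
-36*(-12)*(-41) = 432*(-41) = -17712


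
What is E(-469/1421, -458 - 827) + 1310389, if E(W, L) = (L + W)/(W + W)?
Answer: 87926524/67 ≈ 1.3123e+6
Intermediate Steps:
E(W, L) = (L + W)/(2*W) (E(W, L) = (L + W)/((2*W)) = (L + W)*(1/(2*W)) = (L + W)/(2*W))
E(-469/1421, -458 - 827) + 1310389 = ((-458 - 827) - 469/1421)/(2*((-469/1421))) + 1310389 = (-1285 - 469*1/1421)/(2*((-469*1/1421))) + 1310389 = (-1285 - 67/203)/(2*(-67/203)) + 1310389 = (½)*(-203/67)*(-260922/203) + 1310389 = 130461/67 + 1310389 = 87926524/67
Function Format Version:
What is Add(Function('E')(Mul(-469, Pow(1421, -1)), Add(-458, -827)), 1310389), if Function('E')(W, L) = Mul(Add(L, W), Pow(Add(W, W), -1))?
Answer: Rational(87926524, 67) ≈ 1.3123e+6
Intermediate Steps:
Function('E')(W, L) = Mul(Rational(1, 2), Pow(W, -1), Add(L, W)) (Function('E')(W, L) = Mul(Add(L, W), Pow(Mul(2, W), -1)) = Mul(Add(L, W), Mul(Rational(1, 2), Pow(W, -1))) = Mul(Rational(1, 2), Pow(W, -1), Add(L, W)))
Add(Function('E')(Mul(-469, Pow(1421, -1)), Add(-458, -827)), 1310389) = Add(Mul(Rational(1, 2), Pow(Mul(-469, Pow(1421, -1)), -1), Add(Add(-458, -827), Mul(-469, Pow(1421, -1)))), 1310389) = Add(Mul(Rational(1, 2), Pow(Mul(-469, Rational(1, 1421)), -1), Add(-1285, Mul(-469, Rational(1, 1421)))), 1310389) = Add(Mul(Rational(1, 2), Pow(Rational(-67, 203), -1), Add(-1285, Rational(-67, 203))), 1310389) = Add(Mul(Rational(1, 2), Rational(-203, 67), Rational(-260922, 203)), 1310389) = Add(Rational(130461, 67), 1310389) = Rational(87926524, 67)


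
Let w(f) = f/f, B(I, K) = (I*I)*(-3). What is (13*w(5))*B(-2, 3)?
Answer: -156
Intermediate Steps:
B(I, K) = -3*I**2 (B(I, K) = I**2*(-3) = -3*I**2)
w(f) = 1
(13*w(5))*B(-2, 3) = (13*1)*(-3*(-2)**2) = 13*(-3*4) = 13*(-12) = -156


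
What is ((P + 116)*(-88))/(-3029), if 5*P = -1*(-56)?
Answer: 55968/15145 ≈ 3.6955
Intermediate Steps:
P = 56/5 (P = (-1*(-56))/5 = (⅕)*56 = 56/5 ≈ 11.200)
((P + 116)*(-88))/(-3029) = ((56/5 + 116)*(-88))/(-3029) = ((636/5)*(-88))*(-1/3029) = -55968/5*(-1/3029) = 55968/15145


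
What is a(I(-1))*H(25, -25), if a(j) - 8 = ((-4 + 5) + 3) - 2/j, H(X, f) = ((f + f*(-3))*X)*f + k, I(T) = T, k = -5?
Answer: -437570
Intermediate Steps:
H(X, f) = -5 - 2*X*f**2 (H(X, f) = ((f + f*(-3))*X)*f - 5 = ((f - 3*f)*X)*f - 5 = ((-2*f)*X)*f - 5 = (-2*X*f)*f - 5 = -2*X*f**2 - 5 = -5 - 2*X*f**2)
a(j) = 12 - 2/j (a(j) = 8 + (((-4 + 5) + 3) - 2/j) = 8 + ((1 + 3) - 2/j) = 8 + (4 - 2/j) = 12 - 2/j)
a(I(-1))*H(25, -25) = (12 - 2/(-1))*(-5 - 2*25*(-25)**2) = (12 - 2*(-1))*(-5 - 2*25*625) = (12 + 2)*(-5 - 31250) = 14*(-31255) = -437570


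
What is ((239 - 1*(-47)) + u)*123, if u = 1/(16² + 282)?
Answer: 18925887/538 ≈ 35178.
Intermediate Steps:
u = 1/538 (u = 1/(256 + 282) = 1/538 ≈ 0.0018587)
((239 - 1*(-47)) + u)*123 = ((239 - 1*(-47)) + 1/538)*123 = ((239 + 47) + 1/538)*123 = (286 + 1/538)*123 = (153869/538)*123 = 18925887/538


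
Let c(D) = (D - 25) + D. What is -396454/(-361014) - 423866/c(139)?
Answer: -76460628631/45668271 ≈ -1674.3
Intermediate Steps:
c(D) = -25 + 2*D (c(D) = (-25 + D) + D = -25 + 2*D)
-396454/(-361014) - 423866/c(139) = -396454/(-361014) - 423866/(-25 + 2*139) = -396454*(-1/361014) - 423866/(-25 + 278) = 198227/180507 - 423866/253 = -76460628631/45668271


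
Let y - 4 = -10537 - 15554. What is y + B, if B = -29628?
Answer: -55715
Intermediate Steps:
y = -26087 (y = 4 + (-10537 - 15554) = 4 - 26091 = -26087)
y + B = -26087 - 29628 = -55715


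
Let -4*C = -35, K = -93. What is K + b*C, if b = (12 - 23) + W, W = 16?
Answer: -197/4 ≈ -49.250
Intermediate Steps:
C = 35/4 (C = -1/4*(-35) = 35/4 ≈ 8.7500)
b = 5 (b = (12 - 23) + 16 = -11 + 16 = 5)
K + b*C = -93 + 5*(35/4) = -93 + 175/4 = -197/4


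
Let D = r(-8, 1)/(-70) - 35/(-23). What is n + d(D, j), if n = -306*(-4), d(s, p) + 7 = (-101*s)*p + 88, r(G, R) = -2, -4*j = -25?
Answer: 52545/161 ≈ 326.37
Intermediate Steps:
j = 25/4 (j = -¼*(-25) = 25/4 ≈ 6.2500)
D = 1248/805 (D = -2/(-70) - 35/(-23) = -2*(-1/70) - 35*(-1/23) = 1/35 + 35/23 = 1248/805 ≈ 1.5503)
d(s, p) = 81 - 101*p*s (d(s, p) = -7 + ((-101*s)*p + 88) = -7 + (-101*p*s + 88) = -7 + (88 - 101*p*s) = 81 - 101*p*s)
n = 1224
n + d(D, j) = 1224 + (81 - 101*25/4*1248/805) = 1224 + (81 - 157560/161) = 1224 - 144519/161 = 52545/161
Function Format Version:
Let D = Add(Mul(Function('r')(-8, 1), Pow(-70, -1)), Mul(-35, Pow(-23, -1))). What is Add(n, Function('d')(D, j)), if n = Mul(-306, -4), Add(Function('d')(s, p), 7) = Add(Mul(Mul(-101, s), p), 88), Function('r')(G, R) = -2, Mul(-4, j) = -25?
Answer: Rational(52545, 161) ≈ 326.37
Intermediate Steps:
j = Rational(25, 4) (j = Mul(Rational(-1, 4), -25) = Rational(25, 4) ≈ 6.2500)
D = Rational(1248, 805) (D = Add(Mul(-2, Pow(-70, -1)), Mul(-35, Pow(-23, -1))) = Add(Mul(-2, Rational(-1, 70)), Mul(-35, Rational(-1, 23))) = Add(Rational(1, 35), Rational(35, 23)) = Rational(1248, 805) ≈ 1.5503)
Function('d')(s, p) = Add(81, Mul(-101, p, s)) (Function('d')(s, p) = Add(-7, Add(Mul(Mul(-101, s), p), 88)) = Add(-7, Add(Mul(-101, p, s), 88)) = Add(-7, Add(88, Mul(-101, p, s))) = Add(81, Mul(-101, p, s)))
n = 1224
Add(n, Function('d')(D, j)) = Add(1224, Add(81, Mul(-101, Rational(25, 4), Rational(1248, 805)))) = Add(1224, Add(81, Rational(-157560, 161))) = Add(1224, Rational(-144519, 161)) = Rational(52545, 161)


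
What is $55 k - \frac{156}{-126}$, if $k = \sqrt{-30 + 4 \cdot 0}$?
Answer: $\frac{26}{21} + 55 i \sqrt{30} \approx 1.2381 + 301.25 i$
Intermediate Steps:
$k = i \sqrt{30}$ ($k = \sqrt{-30 + 0} = \sqrt{-30} = i \sqrt{30} \approx 5.4772 i$)
$55 k - \frac{156}{-126} = 55 i \sqrt{30} - \frac{156}{-126} = 55 i \sqrt{30} - - \frac{26}{21} = 55 i \sqrt{30} + \frac{26}{21} = \frac{26}{21} + 55 i \sqrt{30}$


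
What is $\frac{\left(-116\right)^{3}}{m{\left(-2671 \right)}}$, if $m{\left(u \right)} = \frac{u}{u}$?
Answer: $-1560896$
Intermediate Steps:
$m{\left(u \right)} = 1$
$\frac{\left(-116\right)^{3}}{m{\left(-2671 \right)}} = \frac{\left(-116\right)^{3}}{1} = \left(-1560896\right) 1 = -1560896$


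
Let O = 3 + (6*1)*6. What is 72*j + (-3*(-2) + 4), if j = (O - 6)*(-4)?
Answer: -9494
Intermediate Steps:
O = 39 (O = 3 + 6*6 = 3 + 36 = 39)
j = -132 (j = (39 - 6)*(-4) = 33*(-4) = -132)
72*j + (-3*(-2) + 4) = 72*(-132) + (-3*(-2) + 4) = -9504 + (6 + 4) = -9504 + 10 = -9494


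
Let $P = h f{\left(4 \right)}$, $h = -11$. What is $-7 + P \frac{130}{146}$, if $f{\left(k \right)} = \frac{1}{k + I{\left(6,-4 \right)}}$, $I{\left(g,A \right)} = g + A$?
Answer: $- \frac{3781}{438} \approx -8.6324$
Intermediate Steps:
$I{\left(g,A \right)} = A + g$
$f{\left(k \right)} = \frac{1}{2 + k}$ ($f{\left(k \right)} = \frac{1}{k + \left(-4 + 6\right)} = \frac{1}{k + 2} = \frac{1}{2 + k}$)
$P = - \frac{11}{6}$ ($P = - \frac{11}{2 + 4} = - \frac{11}{6} \approx -1.8333$)
$-7 + P \frac{130}{146} = -7 - \frac{11 \cdot \frac{130}{146}}{6} = -7 - \frac{11 \cdot 130 \cdot \frac{1}{146}}{6} = -7 - \frac{715}{438} = - \frac{3781}{438}$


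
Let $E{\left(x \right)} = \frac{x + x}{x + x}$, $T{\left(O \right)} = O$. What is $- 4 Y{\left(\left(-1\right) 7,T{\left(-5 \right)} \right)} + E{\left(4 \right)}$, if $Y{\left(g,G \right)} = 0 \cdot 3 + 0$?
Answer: $1$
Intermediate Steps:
$E{\left(x \right)} = 1$ ($E{\left(x \right)} = \frac{2 x}{2 x} = 2 x \frac{1}{2 x} = 1$)
$Y{\left(g,G \right)} = 0$ ($Y{\left(g,G \right)} = 0 + 0 = 0$)
$- 4 Y{\left(\left(-1\right) 7,T{\left(-5 \right)} \right)} + E{\left(4 \right)} = \left(-4\right) 0 + 1 = 0 + 1 = 1$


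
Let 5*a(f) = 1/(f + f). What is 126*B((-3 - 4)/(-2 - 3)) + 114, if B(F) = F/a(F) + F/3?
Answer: 13212/5 ≈ 2642.4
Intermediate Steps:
a(f) = 1/(10*f) (a(f) = 1/(5*(f + f)) = 1/(5*((2*f))) = (1/(2*f))/5 = 1/(10*f))
B(F) = 10*F² + F/3 (B(F) = F/((1/(10*F))) + F/3 = F*(10*F) + F*(⅓) = 10*F² + F/3)
126*B((-3 - 4)/(-2 - 3)) + 114 = 126*(((-3 - 4)/(-2 - 3))*(1 + 30*((-3 - 4)/(-2 - 3)))/3) + 114 = 126*((-7/(-5))*(1 + 30*(-7/(-5)))/3) + 114 = 126*((-7*(-⅕))*(1 + 30*(-7*(-⅕)))/3) + 114 = 126*((⅓)*(7/5)*(1 + 30*(7/5))) + 114 = 126*((⅓)*(7/5)*(1 + 42)) + 114 = 126*((⅓)*(7/5)*43) + 114 = 126*(301/15) + 114 = 12642/5 + 114 = 13212/5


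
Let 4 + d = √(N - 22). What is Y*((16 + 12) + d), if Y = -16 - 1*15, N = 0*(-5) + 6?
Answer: -744 - 124*I ≈ -744.0 - 124.0*I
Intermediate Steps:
N = 6 (N = 0 + 6 = 6)
Y = -31 (Y = -16 - 15 = -31)
d = -4 + 4*I (d = -4 + √(6 - 22) = -4 + √(-16) = -4 + 4*I ≈ -4.0 + 4.0*I)
Y*((16 + 12) + d) = -31*((16 + 12) + (-4 + 4*I)) = -31*(28 + (-4 + 4*I)) = -31*(24 + 4*I) = -744 - 124*I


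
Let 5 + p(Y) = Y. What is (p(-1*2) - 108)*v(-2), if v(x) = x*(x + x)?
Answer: -920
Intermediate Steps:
p(Y) = -5 + Y
v(x) = 2*x² (v(x) = x*(2*x) = 2*x²)
(p(-1*2) - 108)*v(-2) = ((-5 - 1*2) - 108)*(2*(-2)²) = ((-5 - 2) - 108)*(2*4) = (-7 - 108)*8 = -115*8 = -920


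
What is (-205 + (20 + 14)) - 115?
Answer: -286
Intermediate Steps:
(-205 + (20 + 14)) - 115 = (-205 + 34) - 115 = -171 - 115 = -286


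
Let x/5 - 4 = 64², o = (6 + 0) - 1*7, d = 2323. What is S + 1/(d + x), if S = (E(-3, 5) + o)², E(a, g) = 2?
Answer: 22824/22823 ≈ 1.0000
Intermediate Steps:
o = -1 (o = 6 - 7 = -1)
x = 20500 (x = 20 + 5*64² = 20 + 5*4096 = 20 + 20480 = 20500)
S = 1 (S = (2 - 1)² = 1² = 1)
S + 1/(d + x) = 1 + 1/(2323 + 20500) = 1 + 1/22823 = 22824/22823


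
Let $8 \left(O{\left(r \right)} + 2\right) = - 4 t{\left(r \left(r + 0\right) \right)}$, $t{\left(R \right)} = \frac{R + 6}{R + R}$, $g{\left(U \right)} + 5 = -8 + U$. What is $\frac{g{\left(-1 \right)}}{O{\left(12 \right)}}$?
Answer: $\frac{192}{31} \approx 6.1936$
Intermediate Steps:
$g{\left(U \right)} = -13 + U$ ($g{\left(U \right)} = -5 + \left(-8 + U\right) = -13 + U$)
$t{\left(R \right)} = \frac{6 + R}{2 R}$
$O{\left(r \right)} = -2 - \frac{6 + r^{2}}{4 r^{2}}$ ($O{\left(r \right)} = -2 + \frac{\left(-4\right) \frac{6 + r \left(r + 0\right)}{2 r \left(r + 0\right)}}{8} = -2 + \frac{\left(-4\right) \frac{6 + r r}{2 r r}}{8} = -2 + \frac{\left(-4\right) \frac{6 + r^{2}}{2 r^{2}}}{8} = -2 + \frac{\left(-2\right) \frac{1}{r^{2}} \left(6 + r^{2}\right)}{8} = -2 - \frac{6 + r^{2}}{4 r^{2}}$)
$\frac{g{\left(-1 \right)}}{O{\left(12 \right)}} = \frac{-13 - 1}{- \frac{9}{4} - \frac{3}{2 \cdot 144}} = - \frac{14}{- \frac{9}{4} - \frac{1}{96}} = - \frac{14}{- \frac{217}{96}} = \left(-14\right) \left(- \frac{96}{217}\right) = \frac{192}{31}$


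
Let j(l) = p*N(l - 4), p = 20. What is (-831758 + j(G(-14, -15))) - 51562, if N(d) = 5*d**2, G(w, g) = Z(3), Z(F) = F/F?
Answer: -882420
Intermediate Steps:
Z(F) = 1
G(w, g) = 1
j(l) = 100*(-4 + l)**2 (j(l) = 20*(5*(l - 4)**2) = 20*(5*(-4 + l)**2) = 100*(-4 + l)**2)
(-831758 + j(G(-14, -15))) - 51562 = (-831758 + 100*(-4 + 1)**2) - 51562 = (-831758 + 100*(-3)**2) - 51562 = (-831758 + 100*9) - 51562 = (-831758 + 900) - 51562 = -830858 - 51562 = -882420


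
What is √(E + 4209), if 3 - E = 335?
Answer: √3877 ≈ 62.266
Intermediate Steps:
E = -332 (E = 3 - 1*335 = 3 - 335 = -332)
√(E + 4209) = √(-332 + 4209) = √3877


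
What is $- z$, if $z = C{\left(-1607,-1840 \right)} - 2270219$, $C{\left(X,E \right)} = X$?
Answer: $2271826$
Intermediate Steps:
$z = -2271826$ ($z = -1607 - 2270219 = -2271826$)
$- z = \left(-1\right) \left(-2271826\right) = 2271826$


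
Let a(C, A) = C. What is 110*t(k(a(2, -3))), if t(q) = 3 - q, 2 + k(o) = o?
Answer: 330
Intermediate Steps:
k(o) = -2 + o
110*t(k(a(2, -3))) = 110*(3 - (-2 + 2)) = 110*(3 - 1*0) = 110*(3 + 0) = 110*3 = 330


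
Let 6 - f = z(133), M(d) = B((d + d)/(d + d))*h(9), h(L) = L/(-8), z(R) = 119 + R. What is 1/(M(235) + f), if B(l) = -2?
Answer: -4/975 ≈ -0.0041026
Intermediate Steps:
h(L) = -L/8 (h(L) = L*(-1/8) = -L/8)
M(d) = 9/4 (M(d) = -(-1)*9/4 = -2*(-9/8) = 9/4)
f = -246 (f = 6 - (119 + 133) = 6 - 1*252 = 6 - 252 = -246)
1/(M(235) + f) = 1/(9/4 - 246) = 1/(-975/4) = -4/975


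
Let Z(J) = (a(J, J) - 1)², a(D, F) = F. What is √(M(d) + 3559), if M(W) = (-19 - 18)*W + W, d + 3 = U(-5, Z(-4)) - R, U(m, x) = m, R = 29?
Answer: √4891 ≈ 69.936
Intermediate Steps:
Z(J) = (-1 + J)² (Z(J) = (J - 1)² = (-1 + J)²)
d = -37 (d = -3 + (-5 - 1*29) = -3 + (-5 - 29) = -3 - 34 = -37)
M(W) = -36*W (M(W) = -37*W + W = -36*W)
√(M(d) + 3559) = √(-36*(-37) + 3559) = √(1332 + 3559) = √4891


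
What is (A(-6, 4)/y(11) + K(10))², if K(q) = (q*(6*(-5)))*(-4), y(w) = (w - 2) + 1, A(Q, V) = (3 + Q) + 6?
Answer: 144072009/100 ≈ 1.4407e+6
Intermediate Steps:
A(Q, V) = 9 + Q
y(w) = -1 + w (y(w) = (-2 + w) + 1 = -1 + w)
K(q) = 120*q (K(q) = (q*(-30))*(-4) = -30*q*(-4) = 120*q)
(A(-6, 4)/y(11) + K(10))² = ((9 - 6)/(-1 + 11) + 120*10)² = (3/10 + 1200)² = (12003/10)² = 144072009/100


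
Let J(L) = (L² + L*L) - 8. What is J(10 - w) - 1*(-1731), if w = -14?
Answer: 2875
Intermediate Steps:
J(L) = -8 + 2*L² (J(L) = (L² + L²) - 8 = 2*L² - 8 = -8 + 2*L²)
J(10 - w) - 1*(-1731) = (-8 + 2*(10 - 1*(-14))²) - 1*(-1731) = (-8 + 2*(10 + 14)²) + 1731 = (-8 + 2*24²) + 1731 = (-8 + 2*576) + 1731 = (-8 + 1152) + 1731 = 1144 + 1731 = 2875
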